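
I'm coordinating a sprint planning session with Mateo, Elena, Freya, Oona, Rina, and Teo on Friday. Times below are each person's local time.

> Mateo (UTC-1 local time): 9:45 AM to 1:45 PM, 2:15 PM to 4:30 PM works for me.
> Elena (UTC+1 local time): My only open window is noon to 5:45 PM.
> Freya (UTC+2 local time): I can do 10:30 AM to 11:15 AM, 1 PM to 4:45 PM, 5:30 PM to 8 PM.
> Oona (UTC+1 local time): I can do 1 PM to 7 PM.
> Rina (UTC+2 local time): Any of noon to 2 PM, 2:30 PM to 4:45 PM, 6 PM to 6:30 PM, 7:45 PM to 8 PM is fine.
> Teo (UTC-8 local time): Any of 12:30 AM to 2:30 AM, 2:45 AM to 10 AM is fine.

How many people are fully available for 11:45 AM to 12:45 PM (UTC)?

4

Mateo in UTC: 10:45-14:45, 15:15-17:30 (add 1h to convert from UTC-1).
Elena in UTC: 11:00-16:45 (subtract 1h to convert from UTC+1).
Freya in UTC: 08:30-09:15, 11:00-14:45, 15:30-18:00 (subtract 2h to convert from UTC+2).
Oona in UTC: 12:00-18:00 (subtract 1h to convert from UTC+1).
Rina in UTC: 10:00-12:00, 12:30-14:45, 16:00-16:30, 17:45-18:00 (subtract 2h to convert from UTC+2).
Teo in UTC: 08:30-10:30, 10:45-18:00 (add 8h to convert from UTC-8).
Mateo, Elena, Freya, and Teo can make the full 11:45-12:45 slot — that's 4.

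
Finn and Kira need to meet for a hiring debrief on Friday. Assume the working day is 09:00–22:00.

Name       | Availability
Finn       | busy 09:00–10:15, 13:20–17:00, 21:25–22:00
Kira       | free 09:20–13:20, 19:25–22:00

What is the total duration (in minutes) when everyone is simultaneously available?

Finn free: 10:15-13:20, 17:00-21:25 (invert busy blocks within the working day).
Kira free: 09:20-13:20, 19:25-22:00.
Finn ∩ Kira: 10:15-13:20, 19:25-21:25.
Those are the intersection windows.
Summing the common windows: 185 + 120 = 305 minutes.

305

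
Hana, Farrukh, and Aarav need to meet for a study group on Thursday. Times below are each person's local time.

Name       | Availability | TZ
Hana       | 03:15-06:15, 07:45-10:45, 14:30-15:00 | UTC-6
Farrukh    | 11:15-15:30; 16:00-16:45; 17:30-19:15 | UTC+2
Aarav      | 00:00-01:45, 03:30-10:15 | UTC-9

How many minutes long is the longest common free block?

90

Hana in UTC: 09:15-12:15, 13:45-16:45, 20:30-21:00 (add 6h to convert from UTC-6).
Farrukh in UTC: 09:15-13:30, 14:00-14:45, 15:30-17:15 (subtract 2h to convert from UTC+2).
Aarav in UTC: 09:00-10:45, 12:30-19:15 (add 9h to convert from UTC-9).
Hana ∩ Farrukh: 09:15-12:15, 14:00-14:45, 15:30-16:45.
Hana ∩ Farrukh ∩ Aarav: 09:15-10:45, 14:00-14:45, 15:30-16:45.
The longest is 09:15-10:45 at 90 minutes.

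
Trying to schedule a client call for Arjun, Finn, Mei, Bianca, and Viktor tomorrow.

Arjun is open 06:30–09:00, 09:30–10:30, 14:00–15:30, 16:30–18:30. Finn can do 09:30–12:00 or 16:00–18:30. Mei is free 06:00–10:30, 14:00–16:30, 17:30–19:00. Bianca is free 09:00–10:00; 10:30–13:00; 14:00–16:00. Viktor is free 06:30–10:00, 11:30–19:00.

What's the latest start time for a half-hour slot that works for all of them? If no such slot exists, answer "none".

Arjun ∩ Finn: 09:30-10:30, 16:30-18:30.
Arjun ∩ Finn ∩ Mei: 09:30-10:30, 17:30-18:30.
Arjun ∩ Finn ∩ Mei ∩ Bianca: 09:30-10:00.
Arjun ∩ Finn ∩ Mei ∩ Bianca ∩ Viktor: 09:30-10:00.
The last common window of at least 30 minutes is 09:30-10:00; a 30-minute meeting can start as late as 09:30 and still end by 10:00.

09:30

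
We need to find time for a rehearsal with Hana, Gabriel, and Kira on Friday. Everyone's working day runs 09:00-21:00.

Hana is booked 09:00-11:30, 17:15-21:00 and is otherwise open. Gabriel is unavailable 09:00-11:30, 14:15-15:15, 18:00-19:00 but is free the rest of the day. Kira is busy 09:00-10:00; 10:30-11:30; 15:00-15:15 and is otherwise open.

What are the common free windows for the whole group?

11:30-14:15, 15:15-17:15

Hana free: 11:30-17:15 (invert busy blocks within the working day).
Gabriel free: 11:30-14:15, 15:15-18:00, 19:00-21:00 (invert busy blocks within the working day).
Kira free: 10:00-10:30, 11:30-15:00, 15:15-21:00 (invert busy blocks within the working day).
Hana ∩ Gabriel: 11:30-14:15, 15:15-17:15.
Hana ∩ Gabriel ∩ Kira: 11:30-14:15, 15:15-17:15.
Those are the intersection windows.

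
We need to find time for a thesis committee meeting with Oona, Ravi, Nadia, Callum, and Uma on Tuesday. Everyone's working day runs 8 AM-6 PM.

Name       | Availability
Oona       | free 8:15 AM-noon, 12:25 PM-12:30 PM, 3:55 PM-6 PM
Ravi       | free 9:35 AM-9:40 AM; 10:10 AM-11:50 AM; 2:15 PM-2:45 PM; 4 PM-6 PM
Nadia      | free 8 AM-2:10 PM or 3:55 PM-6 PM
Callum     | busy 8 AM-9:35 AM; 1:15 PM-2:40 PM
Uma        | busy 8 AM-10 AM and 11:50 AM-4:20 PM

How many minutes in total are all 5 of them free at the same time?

Oona free: 08:15-12:00, 12:25-12:30, 15:55-18:00.
Ravi free: 09:35-09:40, 10:10-11:50, 14:15-14:45, 16:00-18:00.
Nadia free: 08:00-14:10, 15:55-18:00.
Callum free: 09:35-13:15, 14:40-18:00 (invert busy blocks within the working day).
Uma free: 10:00-11:50, 16:20-18:00 (invert busy blocks within the working day).
Oona ∩ Ravi: 09:35-09:40, 10:10-11:50, 16:00-18:00.
Oona ∩ Ravi ∩ Nadia: 09:35-09:40, 10:10-11:50, 16:00-18:00.
Oona ∩ Ravi ∩ Nadia ∩ Callum: 09:35-09:40, 10:10-11:50, 16:00-18:00.
Oona ∩ Ravi ∩ Nadia ∩ Callum ∩ Uma: 10:10-11:50, 16:20-18:00.
Summing the common windows: 100 + 100 = 200 minutes.

200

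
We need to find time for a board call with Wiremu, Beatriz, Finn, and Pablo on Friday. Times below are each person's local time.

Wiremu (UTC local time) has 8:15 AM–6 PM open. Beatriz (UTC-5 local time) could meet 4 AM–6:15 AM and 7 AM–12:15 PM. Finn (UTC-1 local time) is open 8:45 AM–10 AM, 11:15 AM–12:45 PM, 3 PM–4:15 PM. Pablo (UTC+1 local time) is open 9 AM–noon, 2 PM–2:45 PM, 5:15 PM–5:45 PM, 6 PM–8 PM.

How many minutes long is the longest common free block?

Wiremu in UTC: 08:15-18:00.
Beatriz in UTC: 09:00-11:15, 12:00-17:15 (add 5h to convert from UTC-5).
Finn in UTC: 09:45-11:00, 12:15-13:45, 16:00-17:15 (add 1h to convert from UTC-1).
Pablo in UTC: 08:00-11:00, 13:00-13:45, 16:15-16:45, 17:00-19:00 (subtract 1h to convert from UTC+1).
Wiremu ∩ Beatriz: 09:00-11:15, 12:00-17:15.
Wiremu ∩ Beatriz ∩ Finn: 09:45-11:00, 12:15-13:45, 16:00-17:15.
Wiremu ∩ Beatriz ∩ Finn ∩ Pablo: 09:45-11:00, 13:00-13:45, 16:15-16:45, 17:00-17:15.
The longest is 09:45-11:00 at 75 minutes.

75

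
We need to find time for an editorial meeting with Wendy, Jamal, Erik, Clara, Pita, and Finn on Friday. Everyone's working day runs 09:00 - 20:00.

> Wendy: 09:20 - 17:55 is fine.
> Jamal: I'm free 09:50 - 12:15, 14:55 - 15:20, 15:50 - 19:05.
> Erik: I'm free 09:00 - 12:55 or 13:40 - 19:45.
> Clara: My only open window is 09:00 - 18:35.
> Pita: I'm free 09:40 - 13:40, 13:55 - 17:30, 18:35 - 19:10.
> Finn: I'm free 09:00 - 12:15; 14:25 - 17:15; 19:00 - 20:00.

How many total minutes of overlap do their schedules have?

255

Wendy ∩ Jamal: 09:50-12:15, 14:55-15:20, 15:50-17:55.
Wendy ∩ Jamal ∩ Erik: 09:50-12:15, 14:55-15:20, 15:50-17:55.
Wendy ∩ Jamal ∩ Erik ∩ Clara: 09:50-12:15, 14:55-15:20, 15:50-17:55.
Wendy ∩ Jamal ∩ Erik ∩ Clara ∩ Pita: 09:50-12:15, 14:55-15:20, 15:50-17:30.
Wendy ∩ Jamal ∩ Erik ∩ Clara ∩ Pita ∩ Finn: 09:50-12:15, 14:55-15:20, 15:50-17:15.
Summing the common windows: 145 + 25 + 85 = 255 minutes.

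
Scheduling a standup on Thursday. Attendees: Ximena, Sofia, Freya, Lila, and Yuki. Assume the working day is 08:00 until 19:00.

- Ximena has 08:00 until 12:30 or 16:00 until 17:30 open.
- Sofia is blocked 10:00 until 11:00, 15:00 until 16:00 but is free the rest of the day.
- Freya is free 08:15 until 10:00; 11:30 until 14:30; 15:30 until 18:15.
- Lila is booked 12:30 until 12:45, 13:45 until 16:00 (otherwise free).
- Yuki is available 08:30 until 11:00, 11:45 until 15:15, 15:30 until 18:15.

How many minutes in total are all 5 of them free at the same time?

225

Ximena free: 08:00-12:30, 16:00-17:30.
Sofia free: 08:00-10:00, 11:00-15:00, 16:00-19:00 (invert busy blocks within the working day).
Freya free: 08:15-10:00, 11:30-14:30, 15:30-18:15.
Lila free: 08:00-12:30, 12:45-13:45, 16:00-19:00 (invert busy blocks within the working day).
Yuki free: 08:30-11:00, 11:45-15:15, 15:30-18:15.
Ximena ∩ Sofia: 08:00-10:00, 11:00-12:30, 16:00-17:30.
Ximena ∩ Sofia ∩ Freya: 08:15-10:00, 11:30-12:30, 16:00-17:30.
Ximena ∩ Sofia ∩ Freya ∩ Lila: 08:15-10:00, 11:30-12:30, 16:00-17:30.
Ximena ∩ Sofia ∩ Freya ∩ Lila ∩ Yuki: 08:30-10:00, 11:45-12:30, 16:00-17:30.
So the common availability across everyone is 08:30-10:00, 11:45-12:30, 16:00-17:30.
Summing the common windows: 90 + 45 + 90 = 225 minutes.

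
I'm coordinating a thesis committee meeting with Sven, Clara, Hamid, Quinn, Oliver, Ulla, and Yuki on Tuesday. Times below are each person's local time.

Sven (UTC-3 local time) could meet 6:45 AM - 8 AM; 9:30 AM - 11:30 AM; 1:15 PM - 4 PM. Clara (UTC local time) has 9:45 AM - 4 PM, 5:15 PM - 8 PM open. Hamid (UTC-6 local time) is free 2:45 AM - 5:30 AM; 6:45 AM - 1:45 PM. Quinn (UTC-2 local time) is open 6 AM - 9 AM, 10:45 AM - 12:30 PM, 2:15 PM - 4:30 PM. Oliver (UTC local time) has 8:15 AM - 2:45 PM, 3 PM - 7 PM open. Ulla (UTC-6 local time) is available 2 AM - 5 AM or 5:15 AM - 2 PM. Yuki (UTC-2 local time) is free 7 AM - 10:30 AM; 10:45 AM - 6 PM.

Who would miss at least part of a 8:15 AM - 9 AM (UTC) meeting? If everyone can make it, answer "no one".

Sven in UTC: 09:45-11:00, 12:30-14:30, 16:15-19:00 (add 3h to convert from UTC-3).
Clara in UTC: 09:45-16:00, 17:15-20:00.
Hamid in UTC: 08:45-11:30, 12:45-19:45 (add 6h to convert from UTC-6).
Quinn in UTC: 08:00-11:00, 12:45-14:30, 16:15-18:30 (add 2h to convert from UTC-2).
Oliver in UTC: 08:15-14:45, 15:00-19:00.
Ulla in UTC: 08:00-11:00, 11:15-20:00 (add 6h to convert from UTC-6).
Yuki in UTC: 09:00-12:30, 12:45-20:00 (add 2h to convert from UTC-2).
Sven: not fully free for 08:15-09:00. Clara: not fully free for 08:15-09:00. Hamid: not fully free for 08:15-09:00. Quinn: free for 08:15-09:00. Oliver: free for 08:15-09:00. Ulla: free for 08:15-09:00. Yuki: not fully free for 08:15-09:00.

Clara, Hamid, Sven, Yuki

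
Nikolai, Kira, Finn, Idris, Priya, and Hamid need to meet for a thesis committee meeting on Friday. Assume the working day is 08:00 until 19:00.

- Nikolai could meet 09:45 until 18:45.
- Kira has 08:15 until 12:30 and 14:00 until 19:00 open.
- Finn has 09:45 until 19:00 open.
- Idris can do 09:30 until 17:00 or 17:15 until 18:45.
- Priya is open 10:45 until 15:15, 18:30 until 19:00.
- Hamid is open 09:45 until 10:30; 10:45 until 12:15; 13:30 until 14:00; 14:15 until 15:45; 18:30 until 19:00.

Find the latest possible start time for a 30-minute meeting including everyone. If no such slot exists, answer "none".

Nikolai ∩ Kira: 09:45-12:30, 14:00-18:45.
Nikolai ∩ Kira ∩ Finn: 09:45-12:30, 14:00-18:45.
Nikolai ∩ Kira ∩ Finn ∩ Idris: 09:45-12:30, 14:00-17:00, 17:15-18:45.
Nikolai ∩ Kira ∩ Finn ∩ Idris ∩ Priya: 10:45-12:30, 14:00-15:15, 18:30-18:45.
Nikolai ∩ Kira ∩ Finn ∩ Idris ∩ Priya ∩ Hamid: 10:45-12:15, 14:15-15:15, 18:30-18:45.
The last common window of at least 30 minutes is 14:15-15:15; a 30-minute meeting can start as late as 14:45 and still end by 15:15.

14:45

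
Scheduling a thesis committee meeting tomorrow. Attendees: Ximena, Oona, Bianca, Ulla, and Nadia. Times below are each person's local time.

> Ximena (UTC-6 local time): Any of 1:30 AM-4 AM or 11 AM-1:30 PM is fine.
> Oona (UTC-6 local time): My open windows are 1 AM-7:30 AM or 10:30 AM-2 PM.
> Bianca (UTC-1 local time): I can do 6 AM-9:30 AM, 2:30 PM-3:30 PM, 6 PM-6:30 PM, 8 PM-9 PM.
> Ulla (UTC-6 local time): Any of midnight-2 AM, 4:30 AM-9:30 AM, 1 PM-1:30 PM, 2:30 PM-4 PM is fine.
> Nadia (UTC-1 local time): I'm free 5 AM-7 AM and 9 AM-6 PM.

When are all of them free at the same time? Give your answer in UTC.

07:30-08:00

Ximena in UTC: 07:30-10:00, 17:00-19:30 (add 6h to convert from UTC-6).
Oona in UTC: 07:00-13:30, 16:30-20:00 (add 6h to convert from UTC-6).
Bianca in UTC: 07:00-10:30, 15:30-16:30, 19:00-19:30, 21:00-22:00 (add 1h to convert from UTC-1).
Ulla in UTC: 06:00-08:00, 10:30-15:30, 19:00-19:30, 20:30-22:00 (add 6h to convert from UTC-6).
Nadia in UTC: 06:00-08:00, 10:00-19:00 (add 1h to convert from UTC-1).
Ximena ∩ Oona: 07:30-10:00, 17:00-19:30.
Ximena ∩ Oona ∩ Bianca: 07:30-10:00, 19:00-19:30.
Ximena ∩ Oona ∩ Bianca ∩ Ulla: 07:30-08:00, 19:00-19:30.
Ximena ∩ Oona ∩ Bianca ∩ Ulla ∩ Nadia: 07:30-08:00.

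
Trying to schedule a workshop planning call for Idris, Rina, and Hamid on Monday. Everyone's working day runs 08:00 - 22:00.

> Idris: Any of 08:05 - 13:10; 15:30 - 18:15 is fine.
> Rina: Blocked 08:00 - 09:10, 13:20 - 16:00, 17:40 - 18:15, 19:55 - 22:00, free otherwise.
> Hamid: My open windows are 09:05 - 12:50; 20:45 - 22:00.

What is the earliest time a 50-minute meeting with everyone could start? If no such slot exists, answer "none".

Idris free: 08:05-13:10, 15:30-18:15.
Rina free: 09:10-13:20, 16:00-17:40, 18:15-19:55 (invert busy blocks within the working day).
Hamid free: 09:05-12:50, 20:45-22:00.
Idris ∩ Rina: 09:10-13:10, 16:00-17:40.
Idris ∩ Rina ∩ Hamid: 09:10-12:50.
So the common availability across everyone is 09:10-12:50.
The first common window of at least 50 minutes is 09:10-12:50, so the earliest start is 09:10.

09:10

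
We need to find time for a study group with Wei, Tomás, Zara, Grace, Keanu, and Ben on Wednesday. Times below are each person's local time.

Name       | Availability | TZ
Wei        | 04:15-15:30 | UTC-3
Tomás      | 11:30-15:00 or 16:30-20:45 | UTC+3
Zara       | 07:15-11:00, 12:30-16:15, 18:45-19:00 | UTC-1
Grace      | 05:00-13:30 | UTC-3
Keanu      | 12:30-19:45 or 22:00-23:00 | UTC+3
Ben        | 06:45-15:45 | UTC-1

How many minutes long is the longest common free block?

Wei in UTC: 07:15-18:30 (add 3h to convert from UTC-3).
Tomás in UTC: 08:30-12:00, 13:30-17:45 (subtract 3h to convert from UTC+3).
Zara in UTC: 08:15-12:00, 13:30-17:15, 19:45-20:00 (add 1h to convert from UTC-1).
Grace in UTC: 08:00-16:30 (add 3h to convert from UTC-3).
Keanu in UTC: 09:30-16:45, 19:00-20:00 (subtract 3h to convert from UTC+3).
Ben in UTC: 07:45-16:45 (add 1h to convert from UTC-1).
Wei ∩ Tomás: 08:30-12:00, 13:30-17:45.
Wei ∩ Tomás ∩ Zara: 08:30-12:00, 13:30-17:15.
Wei ∩ Tomás ∩ Zara ∩ Grace: 08:30-12:00, 13:30-16:30.
Wei ∩ Tomás ∩ Zara ∩ Grace ∩ Keanu: 09:30-12:00, 13:30-16:30.
Wei ∩ Tomás ∩ Zara ∩ Grace ∩ Keanu ∩ Ben: 09:30-12:00, 13:30-16:30.
Those are the intersection windows.
The longest is 13:30-16:30 at 180 minutes.

180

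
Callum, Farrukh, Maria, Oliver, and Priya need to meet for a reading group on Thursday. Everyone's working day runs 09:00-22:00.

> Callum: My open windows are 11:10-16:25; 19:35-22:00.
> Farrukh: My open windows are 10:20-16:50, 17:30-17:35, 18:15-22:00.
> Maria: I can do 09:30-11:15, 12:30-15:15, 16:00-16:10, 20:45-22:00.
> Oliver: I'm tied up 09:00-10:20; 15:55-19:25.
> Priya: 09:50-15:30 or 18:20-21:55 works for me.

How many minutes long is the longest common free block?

Callum free: 11:10-16:25, 19:35-22:00.
Farrukh free: 10:20-16:50, 17:30-17:35, 18:15-22:00.
Maria free: 09:30-11:15, 12:30-15:15, 16:00-16:10, 20:45-22:00.
Oliver free: 10:20-15:55, 19:25-22:00 (invert busy blocks within the working day).
Priya free: 09:50-15:30, 18:20-21:55.
Callum ∩ Farrukh: 11:10-16:25, 19:35-22:00.
Callum ∩ Farrukh ∩ Maria: 11:10-11:15, 12:30-15:15, 16:00-16:10, 20:45-22:00.
Callum ∩ Farrukh ∩ Maria ∩ Oliver: 11:10-11:15, 12:30-15:15, 20:45-22:00.
Callum ∩ Farrukh ∩ Maria ∩ Oliver ∩ Priya: 11:10-11:15, 12:30-15:15, 20:45-21:55.
The longest is 12:30-15:15 at 165 minutes.

165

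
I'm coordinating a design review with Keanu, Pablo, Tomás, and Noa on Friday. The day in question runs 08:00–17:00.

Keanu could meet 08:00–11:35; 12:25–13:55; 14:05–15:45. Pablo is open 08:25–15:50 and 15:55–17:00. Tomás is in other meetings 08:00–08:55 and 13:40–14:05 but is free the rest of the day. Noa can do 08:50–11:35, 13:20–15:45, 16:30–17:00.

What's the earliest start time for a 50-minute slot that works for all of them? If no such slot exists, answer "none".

08:55

Keanu free: 08:00-11:35, 12:25-13:55, 14:05-15:45.
Pablo free: 08:25-15:50, 15:55-17:00.
Tomás free: 08:55-13:40, 14:05-17:00 (invert busy blocks within the working day).
Noa free: 08:50-11:35, 13:20-15:45, 16:30-17:00.
Keanu ∩ Pablo: 08:25-11:35, 12:25-13:55, 14:05-15:45.
Keanu ∩ Pablo ∩ Tomás: 08:55-11:35, 12:25-13:40, 14:05-15:45.
Keanu ∩ Pablo ∩ Tomás ∩ Noa: 08:55-11:35, 13:20-13:40, 14:05-15:45.
The first common window of at least 50 minutes is 08:55-11:35, so the earliest start is 08:55.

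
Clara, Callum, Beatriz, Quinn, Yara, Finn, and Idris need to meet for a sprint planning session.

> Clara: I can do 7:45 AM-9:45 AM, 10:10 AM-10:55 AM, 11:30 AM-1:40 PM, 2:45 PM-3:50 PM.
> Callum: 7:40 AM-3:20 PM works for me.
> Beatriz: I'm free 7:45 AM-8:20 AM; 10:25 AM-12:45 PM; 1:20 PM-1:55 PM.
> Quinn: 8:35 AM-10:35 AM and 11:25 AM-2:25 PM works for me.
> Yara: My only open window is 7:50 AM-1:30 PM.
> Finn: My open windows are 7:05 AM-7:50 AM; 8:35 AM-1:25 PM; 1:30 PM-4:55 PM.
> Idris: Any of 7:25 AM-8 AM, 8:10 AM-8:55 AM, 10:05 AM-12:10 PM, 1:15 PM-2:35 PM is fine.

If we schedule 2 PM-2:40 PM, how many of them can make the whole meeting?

Callum and Finn can make the full 14:00-14:40 slot — that's 2.

2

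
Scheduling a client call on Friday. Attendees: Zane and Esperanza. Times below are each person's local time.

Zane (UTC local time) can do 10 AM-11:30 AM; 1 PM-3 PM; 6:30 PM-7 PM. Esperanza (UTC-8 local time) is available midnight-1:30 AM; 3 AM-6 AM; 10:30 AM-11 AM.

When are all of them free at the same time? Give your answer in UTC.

11:00-11:30, 13:00-14:00, 18:30-19:00

Zane in UTC: 10:00-11:30, 13:00-15:00, 18:30-19:00.
Esperanza in UTC: 08:00-09:30, 11:00-14:00, 18:30-19:00 (add 8h to convert from UTC-8).
Zane ∩ Esperanza: 11:00-11:30, 13:00-14:00, 18:30-19:00.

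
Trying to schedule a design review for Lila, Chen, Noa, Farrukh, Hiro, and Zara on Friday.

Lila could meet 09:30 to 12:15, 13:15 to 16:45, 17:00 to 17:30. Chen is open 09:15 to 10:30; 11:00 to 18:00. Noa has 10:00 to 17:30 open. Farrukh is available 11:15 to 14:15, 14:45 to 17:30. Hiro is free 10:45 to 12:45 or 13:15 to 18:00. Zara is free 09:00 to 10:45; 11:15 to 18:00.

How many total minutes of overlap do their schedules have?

Lila ∩ Chen: 09:30-10:30, 11:00-12:15, 13:15-16:45, 17:00-17:30.
Lila ∩ Chen ∩ Noa: 10:00-10:30, 11:00-12:15, 13:15-16:45, 17:00-17:30.
Lila ∩ Chen ∩ Noa ∩ Farrukh: 11:15-12:15, 13:15-14:15, 14:45-16:45, 17:00-17:30.
Lila ∩ Chen ∩ Noa ∩ Farrukh ∩ Hiro: 11:15-12:15, 13:15-14:15, 14:45-16:45, 17:00-17:30.
Lila ∩ Chen ∩ Noa ∩ Farrukh ∩ Hiro ∩ Zara: 11:15-12:15, 13:15-14:15, 14:45-16:45, 17:00-17:30.
Summing the common windows: 60 + 60 + 120 + 30 = 270 minutes.

270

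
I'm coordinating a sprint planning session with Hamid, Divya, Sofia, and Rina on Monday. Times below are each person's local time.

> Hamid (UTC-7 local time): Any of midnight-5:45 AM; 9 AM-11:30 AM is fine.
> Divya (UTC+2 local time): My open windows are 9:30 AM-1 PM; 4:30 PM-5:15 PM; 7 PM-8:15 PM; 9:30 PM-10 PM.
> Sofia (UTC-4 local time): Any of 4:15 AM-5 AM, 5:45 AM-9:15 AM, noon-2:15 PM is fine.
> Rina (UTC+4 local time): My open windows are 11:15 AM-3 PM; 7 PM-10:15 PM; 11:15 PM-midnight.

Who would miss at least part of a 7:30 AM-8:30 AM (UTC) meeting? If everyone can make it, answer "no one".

Hamid in UTC: 07:00-12:45, 16:00-18:30 (add 7h to convert from UTC-7).
Divya in UTC: 07:30-11:00, 14:30-15:15, 17:00-18:15, 19:30-20:00 (subtract 2h to convert from UTC+2).
Sofia in UTC: 08:15-09:00, 09:45-13:15, 16:00-18:15 (add 4h to convert from UTC-4).
Rina in UTC: 07:15-11:00, 15:00-18:15, 19:15-20:00 (subtract 4h to convert from UTC+4).
Hamid: free for 07:30-08:30. Divya: free for 07:30-08:30. Sofia: not fully free for 07:30-08:30. Rina: free for 07:30-08:30.

Sofia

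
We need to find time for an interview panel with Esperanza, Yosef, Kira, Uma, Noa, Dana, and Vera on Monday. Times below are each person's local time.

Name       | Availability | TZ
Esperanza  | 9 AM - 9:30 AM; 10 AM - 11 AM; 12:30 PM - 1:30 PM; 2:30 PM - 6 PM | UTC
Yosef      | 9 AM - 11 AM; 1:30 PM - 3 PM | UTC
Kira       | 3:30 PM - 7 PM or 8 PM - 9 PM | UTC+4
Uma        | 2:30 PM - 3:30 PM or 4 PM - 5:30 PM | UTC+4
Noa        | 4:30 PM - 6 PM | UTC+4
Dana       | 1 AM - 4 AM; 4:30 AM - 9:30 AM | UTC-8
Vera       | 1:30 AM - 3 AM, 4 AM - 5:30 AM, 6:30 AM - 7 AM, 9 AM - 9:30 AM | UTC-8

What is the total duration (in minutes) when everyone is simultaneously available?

Esperanza in UTC: 09:00-09:30, 10:00-11:00, 12:30-13:30, 14:30-18:00.
Yosef in UTC: 09:00-11:00, 13:30-15:00.
Kira in UTC: 11:30-15:00, 16:00-17:00 (subtract 4h to convert from UTC+4).
Uma in UTC: 10:30-11:30, 12:00-13:30 (subtract 4h to convert from UTC+4).
Noa in UTC: 12:30-14:00 (subtract 4h to convert from UTC+4).
Dana in UTC: 09:00-12:00, 12:30-17:30 (add 8h to convert from UTC-8).
Vera in UTC: 09:30-11:00, 12:00-13:30, 14:30-15:00, 17:00-17:30 (add 8h to convert from UTC-8).
Esperanza ∩ Yosef: 09:00-09:30, 10:00-11:00, 14:30-15:00.
Esperanza ∩ Yosef ∩ Kira: 14:30-15:00.
Esperanza ∩ Yosef ∩ Kira ∩ Uma: ∅.
Esperanza ∩ Yosef ∩ Kira ∩ Uma ∩ Noa: ∅.
Esperanza ∩ Yosef ∩ Kira ∩ Uma ∩ Noa ∩ Dana: ∅.
Esperanza ∩ Yosef ∩ Kira ∩ Uma ∩ Noa ∩ Dana ∩ Vera: ∅.
There is no time when everyone is free.
There is no common window, so the total is 0 minutes.

0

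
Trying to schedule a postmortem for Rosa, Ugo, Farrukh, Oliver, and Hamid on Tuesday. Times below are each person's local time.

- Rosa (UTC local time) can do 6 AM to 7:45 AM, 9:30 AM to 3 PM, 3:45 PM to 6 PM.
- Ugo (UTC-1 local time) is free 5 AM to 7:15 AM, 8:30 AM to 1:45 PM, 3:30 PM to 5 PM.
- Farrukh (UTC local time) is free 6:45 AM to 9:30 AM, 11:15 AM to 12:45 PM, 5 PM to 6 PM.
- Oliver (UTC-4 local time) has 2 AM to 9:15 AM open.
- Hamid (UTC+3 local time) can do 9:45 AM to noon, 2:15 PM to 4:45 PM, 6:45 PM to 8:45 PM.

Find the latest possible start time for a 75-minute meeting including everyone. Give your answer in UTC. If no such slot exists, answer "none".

Rosa in UTC: 06:00-07:45, 09:30-15:00, 15:45-18:00.
Ugo in UTC: 06:00-08:15, 09:30-14:45, 16:30-18:00 (add 1h to convert from UTC-1).
Farrukh in UTC: 06:45-09:30, 11:15-12:45, 17:00-18:00.
Oliver in UTC: 06:00-13:15 (add 4h to convert from UTC-4).
Hamid in UTC: 06:45-09:00, 11:15-13:45, 15:45-17:45 (subtract 3h to convert from UTC+3).
Rosa ∩ Ugo: 06:00-07:45, 09:30-14:45, 16:30-18:00.
Rosa ∩ Ugo ∩ Farrukh: 06:45-07:45, 11:15-12:45, 17:00-18:00.
Rosa ∩ Ugo ∩ Farrukh ∩ Oliver: 06:45-07:45, 11:15-12:45.
Rosa ∩ Ugo ∩ Farrukh ∩ Oliver ∩ Hamid: 06:45-07:45, 11:15-12:45.
The last common window of at least 75 minutes is 11:15-12:45; a 75-minute meeting can start as late as 11:30 and still end by 12:45.

11:30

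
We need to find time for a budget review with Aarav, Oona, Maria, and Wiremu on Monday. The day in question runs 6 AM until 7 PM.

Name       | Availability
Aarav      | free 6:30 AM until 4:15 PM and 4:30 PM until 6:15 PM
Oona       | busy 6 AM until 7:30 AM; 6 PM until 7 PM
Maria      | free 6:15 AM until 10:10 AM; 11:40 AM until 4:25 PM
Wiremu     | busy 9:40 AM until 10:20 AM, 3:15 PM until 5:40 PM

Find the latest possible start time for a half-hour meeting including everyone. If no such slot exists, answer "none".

Aarav free: 06:30-16:15, 16:30-18:15.
Oona free: 07:30-18:00 (invert busy blocks within the working day).
Maria free: 06:15-10:10, 11:40-16:25.
Wiremu free: 06:00-09:40, 10:20-15:15, 17:40-19:00 (invert busy blocks within the working day).
Aarav ∩ Oona: 07:30-16:15, 16:30-18:00.
Aarav ∩ Oona ∩ Maria: 07:30-10:10, 11:40-16:15.
Aarav ∩ Oona ∩ Maria ∩ Wiremu: 07:30-09:40, 11:40-15:15.
So the common availability across everyone is 07:30-09:40, 11:40-15:15.
The last common window of at least 30 minutes is 11:40-15:15; a 30-minute meeting can start as late as 14:45 and still end by 15:15.

14:45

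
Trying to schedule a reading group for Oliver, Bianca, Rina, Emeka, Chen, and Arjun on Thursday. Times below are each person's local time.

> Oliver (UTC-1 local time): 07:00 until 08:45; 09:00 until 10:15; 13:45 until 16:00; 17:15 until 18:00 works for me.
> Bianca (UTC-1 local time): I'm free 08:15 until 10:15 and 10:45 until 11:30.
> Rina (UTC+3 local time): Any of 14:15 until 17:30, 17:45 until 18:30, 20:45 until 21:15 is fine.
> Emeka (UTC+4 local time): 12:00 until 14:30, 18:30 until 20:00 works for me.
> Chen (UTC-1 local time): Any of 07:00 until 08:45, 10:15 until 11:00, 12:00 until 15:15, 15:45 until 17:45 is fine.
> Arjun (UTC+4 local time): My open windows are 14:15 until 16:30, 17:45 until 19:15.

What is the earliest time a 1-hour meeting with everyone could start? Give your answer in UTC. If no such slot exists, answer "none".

none

Oliver in UTC: 08:00-09:45, 10:00-11:15, 14:45-17:00, 18:15-19:00 (add 1h to convert from UTC-1).
Bianca in UTC: 09:15-11:15, 11:45-12:30 (add 1h to convert from UTC-1).
Rina in UTC: 11:15-14:30, 14:45-15:30, 17:45-18:15 (subtract 3h to convert from UTC+3).
Emeka in UTC: 08:00-10:30, 14:30-16:00 (subtract 4h to convert from UTC+4).
Chen in UTC: 08:00-09:45, 11:15-12:00, 13:00-16:15, 16:45-18:45 (add 1h to convert from UTC-1).
Arjun in UTC: 10:15-12:30, 13:45-15:15 (subtract 4h to convert from UTC+4).
Oliver ∩ Bianca: 09:15-09:45, 10:00-11:15.
Oliver ∩ Bianca ∩ Rina: ∅.
Oliver ∩ Bianca ∩ Rina ∩ Emeka: ∅.
Oliver ∩ Bianca ∩ Rina ∩ Emeka ∩ Chen: ∅.
Oliver ∩ Bianca ∩ Rina ∩ Emeka ∩ Chen ∩ Arjun: ∅.
There is no time when everyone is free.
No common window is at least 60 minutes long.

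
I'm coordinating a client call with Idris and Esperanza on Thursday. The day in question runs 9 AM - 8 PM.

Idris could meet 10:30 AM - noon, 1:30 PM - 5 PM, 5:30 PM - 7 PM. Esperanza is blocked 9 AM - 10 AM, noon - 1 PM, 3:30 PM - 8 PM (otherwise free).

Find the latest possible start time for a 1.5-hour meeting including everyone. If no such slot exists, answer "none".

Idris free: 10:30-12:00, 13:30-17:00, 17:30-19:00.
Esperanza free: 10:00-12:00, 13:00-15:30 (invert busy blocks within the working day).
Idris ∩ Esperanza: 10:30-12:00, 13:30-15:30.
Those are the intersection windows.
The last common window of at least 90 minutes is 13:30-15:30; a 90-minute meeting can start as late as 14:00 and still end by 15:30.

14:00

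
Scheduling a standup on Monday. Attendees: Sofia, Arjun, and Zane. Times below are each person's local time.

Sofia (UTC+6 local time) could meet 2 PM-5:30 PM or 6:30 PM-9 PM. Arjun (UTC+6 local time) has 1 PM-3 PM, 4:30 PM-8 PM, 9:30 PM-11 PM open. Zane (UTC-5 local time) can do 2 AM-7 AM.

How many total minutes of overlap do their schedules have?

120

Sofia in UTC: 08:00-11:30, 12:30-15:00 (subtract 6h to convert from UTC+6).
Arjun in UTC: 07:00-09:00, 10:30-14:00, 15:30-17:00 (subtract 6h to convert from UTC+6).
Zane in UTC: 07:00-12:00 (add 5h to convert from UTC-5).
Sofia ∩ Arjun: 08:00-09:00, 10:30-11:30, 12:30-14:00.
Sofia ∩ Arjun ∩ Zane: 08:00-09:00, 10:30-11:30.
Summing the common windows: 60 + 60 = 120 minutes.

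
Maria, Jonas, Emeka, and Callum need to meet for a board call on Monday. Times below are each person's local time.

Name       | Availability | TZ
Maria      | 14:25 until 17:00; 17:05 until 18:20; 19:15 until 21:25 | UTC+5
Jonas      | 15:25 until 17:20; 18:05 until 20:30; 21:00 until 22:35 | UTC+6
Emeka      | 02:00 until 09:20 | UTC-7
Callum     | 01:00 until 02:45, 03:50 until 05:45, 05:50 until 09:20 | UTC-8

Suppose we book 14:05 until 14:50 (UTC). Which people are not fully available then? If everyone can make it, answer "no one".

Jonas, Maria

Maria in UTC: 09:25-12:00, 12:05-13:20, 14:15-16:25 (subtract 5h to convert from UTC+5).
Jonas in UTC: 09:25-11:20, 12:05-14:30, 15:00-16:35 (subtract 6h to convert from UTC+6).
Emeka in UTC: 09:00-16:20 (add 7h to convert from UTC-7).
Callum in UTC: 09:00-10:45, 11:50-13:45, 13:50-17:20 (add 8h to convert from UTC-8).
Maria: not fully free for 14:05-14:50. Jonas: not fully free for 14:05-14:50. Emeka: free for 14:05-14:50. Callum: free for 14:05-14:50.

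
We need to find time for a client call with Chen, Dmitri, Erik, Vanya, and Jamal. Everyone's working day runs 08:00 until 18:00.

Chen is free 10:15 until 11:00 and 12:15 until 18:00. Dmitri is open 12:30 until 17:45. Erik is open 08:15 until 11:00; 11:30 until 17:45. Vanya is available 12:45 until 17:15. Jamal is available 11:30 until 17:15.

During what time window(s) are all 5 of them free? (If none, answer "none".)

Chen ∩ Dmitri: 12:30-17:45.
Chen ∩ Dmitri ∩ Erik: 12:30-17:45.
Chen ∩ Dmitri ∩ Erik ∩ Vanya: 12:45-17:15.
Chen ∩ Dmitri ∩ Erik ∩ Vanya ∩ Jamal: 12:45-17:15.
Those are the intersection windows.

12:45-17:15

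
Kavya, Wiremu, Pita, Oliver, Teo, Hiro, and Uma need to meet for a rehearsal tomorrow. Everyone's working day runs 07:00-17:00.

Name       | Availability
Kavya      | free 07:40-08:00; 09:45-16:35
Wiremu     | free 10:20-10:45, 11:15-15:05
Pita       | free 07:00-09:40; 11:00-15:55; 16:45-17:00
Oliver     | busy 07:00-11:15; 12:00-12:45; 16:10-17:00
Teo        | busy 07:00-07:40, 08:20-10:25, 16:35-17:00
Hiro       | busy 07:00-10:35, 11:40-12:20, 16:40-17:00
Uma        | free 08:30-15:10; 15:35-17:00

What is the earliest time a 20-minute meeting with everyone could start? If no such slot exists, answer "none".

Kavya free: 07:40-08:00, 09:45-16:35.
Wiremu free: 10:20-10:45, 11:15-15:05.
Pita free: 07:00-09:40, 11:00-15:55, 16:45-17:00.
Oliver free: 11:15-12:00, 12:45-16:10 (invert busy blocks within the working day).
Teo free: 07:40-08:20, 10:25-16:35 (invert busy blocks within the working day).
Hiro free: 10:35-11:40, 12:20-16:40 (invert busy blocks within the working day).
Uma free: 08:30-15:10, 15:35-17:00.
Kavya ∩ Wiremu: 10:20-10:45, 11:15-15:05.
Kavya ∩ Wiremu ∩ Pita: 11:15-15:05.
Kavya ∩ Wiremu ∩ Pita ∩ Oliver: 11:15-12:00, 12:45-15:05.
Kavya ∩ Wiremu ∩ Pita ∩ Oliver ∩ Teo: 11:15-12:00, 12:45-15:05.
Kavya ∩ Wiremu ∩ Pita ∩ Oliver ∩ Teo ∩ Hiro: 11:15-11:40, 12:45-15:05.
Kavya ∩ Wiremu ∩ Pita ∩ Oliver ∩ Teo ∩ Hiro ∩ Uma: 11:15-11:40, 12:45-15:05.
Those are the intersection windows.
The first common window of at least 20 minutes is 11:15-11:40, so the earliest start is 11:15.

11:15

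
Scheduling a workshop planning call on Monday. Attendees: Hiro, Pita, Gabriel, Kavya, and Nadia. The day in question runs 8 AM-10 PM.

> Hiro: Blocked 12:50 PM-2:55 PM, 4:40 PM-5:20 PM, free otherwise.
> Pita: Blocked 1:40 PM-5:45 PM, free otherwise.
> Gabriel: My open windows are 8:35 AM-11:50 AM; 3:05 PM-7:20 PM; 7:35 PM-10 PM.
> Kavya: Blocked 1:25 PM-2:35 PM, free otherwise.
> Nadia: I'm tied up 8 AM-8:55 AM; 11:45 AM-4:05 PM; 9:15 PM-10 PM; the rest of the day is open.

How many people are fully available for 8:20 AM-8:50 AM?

3

Hiro free: 08:00-12:50, 14:55-16:40, 17:20-22:00 (invert busy blocks within the working day).
Pita free: 08:00-13:40, 17:45-22:00 (invert busy blocks within the working day).
Gabriel free: 08:35-11:50, 15:05-19:20, 19:35-22:00.
Kavya free: 08:00-13:25, 14:35-22:00 (invert busy blocks within the working day).
Nadia free: 08:55-11:45, 16:05-21:15 (invert busy blocks within the working day).
Hiro, Pita, and Kavya can make the full 08:20-08:50 slot — that's 3.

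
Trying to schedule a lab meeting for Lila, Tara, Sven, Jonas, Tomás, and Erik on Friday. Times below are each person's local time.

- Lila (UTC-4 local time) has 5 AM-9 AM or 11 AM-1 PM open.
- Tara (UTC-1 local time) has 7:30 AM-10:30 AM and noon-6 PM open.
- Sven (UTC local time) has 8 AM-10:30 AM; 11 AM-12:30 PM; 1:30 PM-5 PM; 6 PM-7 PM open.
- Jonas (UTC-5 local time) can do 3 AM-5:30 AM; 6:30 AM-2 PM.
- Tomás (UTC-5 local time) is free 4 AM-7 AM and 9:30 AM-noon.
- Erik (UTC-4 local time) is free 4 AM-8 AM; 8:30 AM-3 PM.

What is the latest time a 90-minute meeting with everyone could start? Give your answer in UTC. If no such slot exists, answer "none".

Lila in UTC: 09:00-13:00, 15:00-17:00 (add 4h to convert from UTC-4).
Tara in UTC: 08:30-11:30, 13:00-19:00 (add 1h to convert from UTC-1).
Sven in UTC: 08:00-10:30, 11:00-12:30, 13:30-17:00, 18:00-19:00.
Jonas in UTC: 08:00-10:30, 11:30-19:00 (add 5h to convert from UTC-5).
Tomás in UTC: 09:00-12:00, 14:30-17:00 (add 5h to convert from UTC-5).
Erik in UTC: 08:00-12:00, 12:30-19:00 (add 4h to convert from UTC-4).
Lila ∩ Tara: 09:00-11:30, 15:00-17:00.
Lila ∩ Tara ∩ Sven: 09:00-10:30, 11:00-11:30, 15:00-17:00.
Lila ∩ Tara ∩ Sven ∩ Jonas: 09:00-10:30, 15:00-17:00.
Lila ∩ Tara ∩ Sven ∩ Jonas ∩ Tomás: 09:00-10:30, 15:00-17:00.
Lila ∩ Tara ∩ Sven ∩ Jonas ∩ Tomás ∩ Erik: 09:00-10:30, 15:00-17:00.
So the common availability across everyone is 09:00-10:30, 15:00-17:00.
The last common window of at least 90 minutes is 15:00-17:00; a 90-minute meeting can start as late as 15:30 and still end by 17:00.

15:30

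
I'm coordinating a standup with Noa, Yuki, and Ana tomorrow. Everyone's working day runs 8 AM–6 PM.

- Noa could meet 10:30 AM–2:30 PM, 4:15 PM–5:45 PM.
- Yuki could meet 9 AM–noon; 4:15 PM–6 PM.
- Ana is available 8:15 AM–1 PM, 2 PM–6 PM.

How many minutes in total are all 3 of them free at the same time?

Noa ∩ Yuki: 10:30-12:00, 16:15-17:45.
Noa ∩ Yuki ∩ Ana: 10:30-12:00, 16:15-17:45.
Summing the common windows: 90 + 90 = 180 minutes.

180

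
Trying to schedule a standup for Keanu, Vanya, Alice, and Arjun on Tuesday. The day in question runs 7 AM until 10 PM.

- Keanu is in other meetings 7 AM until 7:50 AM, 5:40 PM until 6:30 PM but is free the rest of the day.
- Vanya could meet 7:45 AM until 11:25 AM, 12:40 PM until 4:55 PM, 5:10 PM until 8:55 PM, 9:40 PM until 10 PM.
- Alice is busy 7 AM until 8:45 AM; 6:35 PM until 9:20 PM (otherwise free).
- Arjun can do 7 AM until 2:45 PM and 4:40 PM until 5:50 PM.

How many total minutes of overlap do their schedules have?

Keanu free: 07:50-17:40, 18:30-22:00 (invert busy blocks within the working day).
Vanya free: 07:45-11:25, 12:40-16:55, 17:10-20:55, 21:40-22:00.
Alice free: 08:45-18:35, 21:20-22:00 (invert busy blocks within the working day).
Arjun free: 07:00-14:45, 16:40-17:50.
Keanu ∩ Vanya: 07:50-11:25, 12:40-16:55, 17:10-17:40, 18:30-20:55, 21:40-22:00.
Keanu ∩ Vanya ∩ Alice: 08:45-11:25, 12:40-16:55, 17:10-17:40, 18:30-18:35, 21:40-22:00.
Keanu ∩ Vanya ∩ Alice ∩ Arjun: 08:45-11:25, 12:40-14:45, 16:40-16:55, 17:10-17:40.
Those are the intersection windows.
Summing the common windows: 160 + 125 + 15 + 30 = 330 minutes.

330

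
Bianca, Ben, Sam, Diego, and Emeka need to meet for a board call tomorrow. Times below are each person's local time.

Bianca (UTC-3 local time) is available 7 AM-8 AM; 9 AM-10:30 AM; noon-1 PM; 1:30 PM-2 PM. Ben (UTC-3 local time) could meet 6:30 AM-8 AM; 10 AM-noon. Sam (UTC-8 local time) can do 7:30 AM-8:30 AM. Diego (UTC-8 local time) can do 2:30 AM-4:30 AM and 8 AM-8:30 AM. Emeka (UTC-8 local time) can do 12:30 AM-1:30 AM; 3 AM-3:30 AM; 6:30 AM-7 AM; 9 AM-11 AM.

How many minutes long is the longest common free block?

0

Bianca in UTC: 10:00-11:00, 12:00-13:30, 15:00-16:00, 16:30-17:00 (add 3h to convert from UTC-3).
Ben in UTC: 09:30-11:00, 13:00-15:00 (add 3h to convert from UTC-3).
Sam in UTC: 15:30-16:30 (add 8h to convert from UTC-8).
Diego in UTC: 10:30-12:30, 16:00-16:30 (add 8h to convert from UTC-8).
Emeka in UTC: 08:30-09:30, 11:00-11:30, 14:30-15:00, 17:00-19:00 (add 8h to convert from UTC-8).
Bianca ∩ Ben: 10:00-11:00, 13:00-13:30.
Bianca ∩ Ben ∩ Sam: ∅.
Bianca ∩ Ben ∩ Sam ∩ Diego: ∅.
Bianca ∩ Ben ∩ Sam ∩ Diego ∩ Emeka: ∅.
There is no time when everyone is free.
No common window exists, so the longest block is 0 minutes.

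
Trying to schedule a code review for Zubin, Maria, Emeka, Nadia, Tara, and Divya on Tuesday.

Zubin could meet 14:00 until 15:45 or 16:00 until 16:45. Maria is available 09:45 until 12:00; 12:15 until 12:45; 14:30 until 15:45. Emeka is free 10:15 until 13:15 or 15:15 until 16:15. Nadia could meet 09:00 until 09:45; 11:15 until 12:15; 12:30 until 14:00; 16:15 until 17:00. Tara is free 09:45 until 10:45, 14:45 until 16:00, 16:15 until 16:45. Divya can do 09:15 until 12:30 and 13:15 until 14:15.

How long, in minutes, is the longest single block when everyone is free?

0

Zubin ∩ Maria: 14:30-15:45.
Zubin ∩ Maria ∩ Emeka: 15:15-15:45.
Zubin ∩ Maria ∩ Emeka ∩ Nadia: ∅.
Zubin ∩ Maria ∩ Emeka ∩ Nadia ∩ Tara: ∅.
Zubin ∩ Maria ∩ Emeka ∩ Nadia ∩ Tara ∩ Divya: ∅.
There is no time when everyone is free.
No common window exists, so the longest block is 0 minutes.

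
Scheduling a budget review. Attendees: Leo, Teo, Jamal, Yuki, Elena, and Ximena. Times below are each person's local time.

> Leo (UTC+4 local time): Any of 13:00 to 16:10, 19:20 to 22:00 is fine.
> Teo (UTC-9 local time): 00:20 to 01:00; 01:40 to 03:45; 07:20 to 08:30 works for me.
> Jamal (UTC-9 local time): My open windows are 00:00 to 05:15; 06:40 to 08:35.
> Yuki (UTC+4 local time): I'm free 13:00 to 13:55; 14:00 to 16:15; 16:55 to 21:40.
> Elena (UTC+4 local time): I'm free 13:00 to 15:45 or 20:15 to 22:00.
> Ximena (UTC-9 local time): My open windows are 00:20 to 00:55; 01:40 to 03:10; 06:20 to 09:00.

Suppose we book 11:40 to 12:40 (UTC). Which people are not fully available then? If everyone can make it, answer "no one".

Leo in UTC: 09:00-12:10, 15:20-18:00 (subtract 4h to convert from UTC+4).
Teo in UTC: 09:20-10:00, 10:40-12:45, 16:20-17:30 (add 9h to convert from UTC-9).
Jamal in UTC: 09:00-14:15, 15:40-17:35 (add 9h to convert from UTC-9).
Yuki in UTC: 09:00-09:55, 10:00-12:15, 12:55-17:40 (subtract 4h to convert from UTC+4).
Elena in UTC: 09:00-11:45, 16:15-18:00 (subtract 4h to convert from UTC+4).
Ximena in UTC: 09:20-09:55, 10:40-12:10, 15:20-18:00 (add 9h to convert from UTC-9).
Leo: not fully free for 11:40-12:40. Teo: free for 11:40-12:40. Jamal: free for 11:40-12:40. Yuki: not fully free for 11:40-12:40. Elena: not fully free for 11:40-12:40. Ximena: not fully free for 11:40-12:40.

Elena, Leo, Ximena, Yuki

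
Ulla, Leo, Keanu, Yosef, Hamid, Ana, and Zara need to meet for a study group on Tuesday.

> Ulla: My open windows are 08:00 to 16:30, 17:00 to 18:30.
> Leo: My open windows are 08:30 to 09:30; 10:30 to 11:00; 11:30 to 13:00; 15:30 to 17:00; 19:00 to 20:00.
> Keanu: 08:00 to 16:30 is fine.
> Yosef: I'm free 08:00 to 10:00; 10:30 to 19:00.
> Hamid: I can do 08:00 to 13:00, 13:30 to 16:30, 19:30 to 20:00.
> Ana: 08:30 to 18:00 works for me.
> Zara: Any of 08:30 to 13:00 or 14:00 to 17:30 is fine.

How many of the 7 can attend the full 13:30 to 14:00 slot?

Ulla, Keanu, Yosef, Hamid, and Ana can make the full 13:30-14:00 slot — that's 5.

5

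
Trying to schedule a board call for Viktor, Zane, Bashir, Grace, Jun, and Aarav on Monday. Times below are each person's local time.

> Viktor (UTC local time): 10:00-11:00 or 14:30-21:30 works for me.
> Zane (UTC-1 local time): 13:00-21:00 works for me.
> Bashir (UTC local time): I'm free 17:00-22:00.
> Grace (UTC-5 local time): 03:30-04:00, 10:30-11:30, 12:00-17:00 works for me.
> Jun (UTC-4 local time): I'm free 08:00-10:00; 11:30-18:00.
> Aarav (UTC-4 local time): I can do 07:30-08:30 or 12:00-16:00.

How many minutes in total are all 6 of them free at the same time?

Viktor in UTC: 10:00-11:00, 14:30-21:30.
Zane in UTC: 14:00-22:00 (add 1h to convert from UTC-1).
Bashir in UTC: 17:00-22:00.
Grace in UTC: 08:30-09:00, 15:30-16:30, 17:00-22:00 (add 5h to convert from UTC-5).
Jun in UTC: 12:00-14:00, 15:30-22:00 (add 4h to convert from UTC-4).
Aarav in UTC: 11:30-12:30, 16:00-20:00 (add 4h to convert from UTC-4).
Viktor ∩ Zane: 14:30-21:30.
Viktor ∩ Zane ∩ Bashir: 17:00-21:30.
Viktor ∩ Zane ∩ Bashir ∩ Grace: 17:00-21:30.
Viktor ∩ Zane ∩ Bashir ∩ Grace ∩ Jun: 17:00-21:30.
Viktor ∩ Zane ∩ Bashir ∩ Grace ∩ Jun ∩ Aarav: 17:00-20:00.
That's a single block of 180 minutes.

180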